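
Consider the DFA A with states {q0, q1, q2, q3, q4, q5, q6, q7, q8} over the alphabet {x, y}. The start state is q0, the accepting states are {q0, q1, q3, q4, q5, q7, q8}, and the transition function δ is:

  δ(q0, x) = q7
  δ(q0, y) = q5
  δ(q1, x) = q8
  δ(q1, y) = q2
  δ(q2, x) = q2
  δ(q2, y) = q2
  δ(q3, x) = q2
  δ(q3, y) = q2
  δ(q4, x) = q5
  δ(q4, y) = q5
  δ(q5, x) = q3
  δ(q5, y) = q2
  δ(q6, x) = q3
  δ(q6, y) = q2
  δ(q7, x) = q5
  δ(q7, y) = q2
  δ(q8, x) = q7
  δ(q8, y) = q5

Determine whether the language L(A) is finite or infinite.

The useful states (reachable from q0 and able to reach an accepting state) are {q0, q3, q5, q7}.
Restricted to these states the transition graph has no cycle, so every accepting path has bounded length and L is finite.

finite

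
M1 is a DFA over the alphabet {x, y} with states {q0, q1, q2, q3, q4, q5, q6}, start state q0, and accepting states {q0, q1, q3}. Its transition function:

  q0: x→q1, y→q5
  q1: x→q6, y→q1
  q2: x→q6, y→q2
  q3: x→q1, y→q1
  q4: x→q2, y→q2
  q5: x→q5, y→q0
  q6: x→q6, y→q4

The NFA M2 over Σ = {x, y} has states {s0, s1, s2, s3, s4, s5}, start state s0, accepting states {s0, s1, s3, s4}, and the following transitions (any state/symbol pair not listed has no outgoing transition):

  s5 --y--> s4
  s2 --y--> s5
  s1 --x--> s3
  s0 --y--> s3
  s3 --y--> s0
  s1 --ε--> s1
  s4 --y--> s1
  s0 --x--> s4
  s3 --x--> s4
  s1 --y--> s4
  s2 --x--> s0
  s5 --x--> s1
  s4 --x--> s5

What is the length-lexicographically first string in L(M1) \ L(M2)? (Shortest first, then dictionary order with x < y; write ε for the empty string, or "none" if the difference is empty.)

The string yxxyx is accepted by M1 but not by M2.
No shorter string lies in the difference, and yxxyx is the lexicographically first length-5 string in L(M1) \ L(M2).

yxxyx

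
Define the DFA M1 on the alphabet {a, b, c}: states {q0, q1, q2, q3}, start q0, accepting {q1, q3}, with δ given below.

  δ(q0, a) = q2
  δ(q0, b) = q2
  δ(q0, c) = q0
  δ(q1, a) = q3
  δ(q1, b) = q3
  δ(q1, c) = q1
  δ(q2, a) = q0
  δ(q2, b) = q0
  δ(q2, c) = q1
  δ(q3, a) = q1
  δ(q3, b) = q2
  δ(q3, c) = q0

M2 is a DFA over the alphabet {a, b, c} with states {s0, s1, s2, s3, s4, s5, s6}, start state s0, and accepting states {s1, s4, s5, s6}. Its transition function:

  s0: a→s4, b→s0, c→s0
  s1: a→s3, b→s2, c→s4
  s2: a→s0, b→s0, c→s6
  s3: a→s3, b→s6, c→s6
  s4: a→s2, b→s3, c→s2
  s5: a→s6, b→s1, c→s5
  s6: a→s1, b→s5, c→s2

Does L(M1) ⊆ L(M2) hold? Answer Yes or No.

The string ac is in L(M1) but not in L(M2).
So L(M1) ⊄ L(M2).

No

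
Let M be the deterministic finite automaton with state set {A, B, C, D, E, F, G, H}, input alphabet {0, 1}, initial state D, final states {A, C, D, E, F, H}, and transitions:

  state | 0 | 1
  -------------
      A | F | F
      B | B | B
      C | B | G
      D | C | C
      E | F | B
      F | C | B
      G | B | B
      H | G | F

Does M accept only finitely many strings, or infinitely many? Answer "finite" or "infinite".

finite

The useful states (reachable from D and able to reach an accepting state) are {C, D}.
Restricted to these states the transition graph has no cycle, so every accepting path has bounded length and L is finite.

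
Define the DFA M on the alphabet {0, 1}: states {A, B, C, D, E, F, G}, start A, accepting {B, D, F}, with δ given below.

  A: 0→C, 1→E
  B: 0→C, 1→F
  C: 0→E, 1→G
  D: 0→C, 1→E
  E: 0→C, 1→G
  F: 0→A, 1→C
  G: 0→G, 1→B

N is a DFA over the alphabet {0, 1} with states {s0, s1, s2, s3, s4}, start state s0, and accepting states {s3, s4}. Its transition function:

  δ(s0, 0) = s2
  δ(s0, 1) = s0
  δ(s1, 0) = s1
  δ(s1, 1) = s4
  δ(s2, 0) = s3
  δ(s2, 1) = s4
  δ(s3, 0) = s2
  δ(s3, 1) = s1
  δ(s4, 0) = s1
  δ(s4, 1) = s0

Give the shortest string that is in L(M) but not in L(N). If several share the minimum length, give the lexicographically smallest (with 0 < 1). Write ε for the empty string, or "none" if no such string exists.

011

The string 011 is accepted by M but not by N.
No shorter string lies in the difference, and 011 is the lexicographically first length-3 string in L(M) \ L(N).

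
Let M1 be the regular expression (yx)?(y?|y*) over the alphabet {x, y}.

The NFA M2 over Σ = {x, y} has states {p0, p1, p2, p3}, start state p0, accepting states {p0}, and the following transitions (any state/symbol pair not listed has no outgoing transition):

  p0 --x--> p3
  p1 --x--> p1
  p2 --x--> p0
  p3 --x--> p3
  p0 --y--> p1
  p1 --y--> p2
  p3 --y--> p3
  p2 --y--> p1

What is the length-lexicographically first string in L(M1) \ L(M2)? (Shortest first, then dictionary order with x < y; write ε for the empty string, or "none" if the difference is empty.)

y

The string y is accepted by M1 but not by M2.
No shorter string lies in the difference, and y is the lexicographically first length-1 string in L(M1) \ L(M2).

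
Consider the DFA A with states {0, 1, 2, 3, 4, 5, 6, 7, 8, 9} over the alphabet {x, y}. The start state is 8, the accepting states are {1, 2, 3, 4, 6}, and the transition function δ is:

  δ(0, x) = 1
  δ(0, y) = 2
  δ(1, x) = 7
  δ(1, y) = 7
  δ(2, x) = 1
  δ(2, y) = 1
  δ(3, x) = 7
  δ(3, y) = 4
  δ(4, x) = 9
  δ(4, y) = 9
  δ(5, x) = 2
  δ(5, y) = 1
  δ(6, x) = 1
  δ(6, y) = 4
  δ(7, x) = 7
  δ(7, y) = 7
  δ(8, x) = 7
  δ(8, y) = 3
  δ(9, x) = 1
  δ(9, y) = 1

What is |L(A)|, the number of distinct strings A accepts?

6

The useful subgraph on states {1, 3, 4, 8, 9} is acyclic, so L(A) is finite; the longest accepting path visits 5 useful states, giving maximum string length 4.
Counting accepting paths from 8 by length: 1 of length 1, 1 of length 2, 4 of length 4. Total 6.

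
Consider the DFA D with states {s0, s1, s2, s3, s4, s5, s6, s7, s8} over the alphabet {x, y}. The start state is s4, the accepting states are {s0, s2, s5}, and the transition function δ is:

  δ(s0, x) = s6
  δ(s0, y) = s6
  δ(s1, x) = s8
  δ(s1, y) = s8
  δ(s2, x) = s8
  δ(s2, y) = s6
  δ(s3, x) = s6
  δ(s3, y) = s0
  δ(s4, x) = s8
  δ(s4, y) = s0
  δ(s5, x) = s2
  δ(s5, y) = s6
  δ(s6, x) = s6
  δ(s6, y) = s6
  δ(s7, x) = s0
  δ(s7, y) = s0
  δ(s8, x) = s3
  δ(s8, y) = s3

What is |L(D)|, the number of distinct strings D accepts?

The useful subgraph on states {s0, s3, s4, s8} is acyclic, so L(D) is finite; the longest accepting path visits 4 useful states, giving maximum string length 3.
Counting accepting paths from s4 by length: 1 of length 1, 2 of length 3. Total 3.

3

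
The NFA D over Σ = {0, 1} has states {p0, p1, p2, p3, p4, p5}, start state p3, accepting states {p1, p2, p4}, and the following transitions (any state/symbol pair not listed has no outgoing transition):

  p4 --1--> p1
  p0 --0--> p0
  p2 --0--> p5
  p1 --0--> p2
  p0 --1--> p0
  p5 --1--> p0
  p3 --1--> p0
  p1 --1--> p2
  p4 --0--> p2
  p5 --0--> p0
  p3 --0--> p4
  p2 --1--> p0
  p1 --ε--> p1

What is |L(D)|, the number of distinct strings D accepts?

5

The useful subgraph on states {p1, p2, p3, p4} is acyclic, so L(D) is finite; the longest accepting path visits 4 useful states, giving maximum string length 3.
Counting accepting paths from p3 by length: 1 of length 1, 2 of length 2, 2 of length 3. Total 5.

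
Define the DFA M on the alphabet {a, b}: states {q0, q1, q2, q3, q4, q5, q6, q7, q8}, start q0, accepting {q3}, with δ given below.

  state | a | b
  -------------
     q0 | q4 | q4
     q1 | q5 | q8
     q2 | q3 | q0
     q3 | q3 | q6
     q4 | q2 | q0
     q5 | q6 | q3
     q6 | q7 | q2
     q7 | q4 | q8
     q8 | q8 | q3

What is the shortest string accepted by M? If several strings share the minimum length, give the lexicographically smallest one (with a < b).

aaa

A breadth-first search from q0 reaches an accepting state first via the path q0 → q4 → q2 → q3 on input aaa.
No string of length < 3 is accepted (BFS exhausts all shorter strings without reaching an accepting state), and aaa is the lexicographically least accepting string of length 3.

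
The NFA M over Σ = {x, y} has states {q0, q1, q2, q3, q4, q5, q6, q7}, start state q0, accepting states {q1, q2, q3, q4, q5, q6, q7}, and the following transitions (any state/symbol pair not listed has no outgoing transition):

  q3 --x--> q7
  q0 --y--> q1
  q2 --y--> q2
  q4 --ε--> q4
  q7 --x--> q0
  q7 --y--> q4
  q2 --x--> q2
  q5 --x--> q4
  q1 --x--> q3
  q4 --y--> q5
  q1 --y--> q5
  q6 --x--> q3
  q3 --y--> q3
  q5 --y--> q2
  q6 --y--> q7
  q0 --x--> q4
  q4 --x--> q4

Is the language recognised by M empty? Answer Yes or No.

No

The string x is accepted: the run q0 → q4 ends in the accepting state q4.
Since at least one string is accepted, L(M) is not empty.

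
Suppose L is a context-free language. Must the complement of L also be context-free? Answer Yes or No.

No

CFLs are closed under union, so if they were also closed under complement they would be closed under intersection by De Morgan (L₁ ∩ L₂ is the complement of the union of the complements). But {aⁿbⁿcᵐ} ∩ {aᵐbⁿcⁿ} = {aⁿbⁿcⁿ} is not context-free although both operands are.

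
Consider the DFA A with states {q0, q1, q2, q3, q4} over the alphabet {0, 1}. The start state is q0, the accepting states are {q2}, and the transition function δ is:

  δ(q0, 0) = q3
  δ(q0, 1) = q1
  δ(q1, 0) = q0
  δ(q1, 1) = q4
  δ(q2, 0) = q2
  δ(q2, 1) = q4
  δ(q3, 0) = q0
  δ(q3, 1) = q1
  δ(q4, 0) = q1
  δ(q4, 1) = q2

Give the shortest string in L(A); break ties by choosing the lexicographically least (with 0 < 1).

A breadth-first search from q0 reaches an accepting state first via the path q0 → q1 → q4 → q2 on input 111.
No string of length < 3 is accepted (BFS exhausts all shorter strings without reaching an accepting state), and 111 is the lexicographically least accepting string of length 3.

111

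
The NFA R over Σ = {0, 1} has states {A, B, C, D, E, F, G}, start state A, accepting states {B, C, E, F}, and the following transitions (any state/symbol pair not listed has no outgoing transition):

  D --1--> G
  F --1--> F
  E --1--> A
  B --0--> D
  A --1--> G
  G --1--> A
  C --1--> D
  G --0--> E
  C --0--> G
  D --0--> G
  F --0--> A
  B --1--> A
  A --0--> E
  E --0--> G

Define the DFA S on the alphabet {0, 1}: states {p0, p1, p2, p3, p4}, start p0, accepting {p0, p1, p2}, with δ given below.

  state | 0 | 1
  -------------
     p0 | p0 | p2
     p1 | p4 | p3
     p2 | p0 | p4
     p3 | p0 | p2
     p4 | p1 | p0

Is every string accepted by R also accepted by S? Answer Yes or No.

Yes

Exploring the product automaton R × S from the start pair (A, p0), following both machines on each input symbol, reaches 9 state pairs: (A, p0), (E, p0), (G, p2), (G, p0), (A, p2), (A, p4), (G, p4), (E, p1), (A, p3).
R accepts in {B, C, E, F} and S accepts in {p0, p1, p2}. The reachable pairs whose R-component is accepting are (E, p0), (E, p1); in each of them the S-component is accepting too, so the product for L(R) \ L(S) (R-component accepting, S-component rejecting) has no reachable accepting pair and the difference is empty.
Hence every string in L(R) is also in L(S).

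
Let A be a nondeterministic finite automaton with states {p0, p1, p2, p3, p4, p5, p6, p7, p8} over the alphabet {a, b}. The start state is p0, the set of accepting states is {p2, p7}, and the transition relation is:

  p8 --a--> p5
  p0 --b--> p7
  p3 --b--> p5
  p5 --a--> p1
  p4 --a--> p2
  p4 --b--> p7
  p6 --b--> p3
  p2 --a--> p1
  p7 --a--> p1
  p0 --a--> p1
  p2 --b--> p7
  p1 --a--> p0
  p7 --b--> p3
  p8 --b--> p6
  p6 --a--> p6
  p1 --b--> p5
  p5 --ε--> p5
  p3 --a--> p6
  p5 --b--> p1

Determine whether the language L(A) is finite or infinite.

State p0 is reachable from the start and can reach an accepting state, and it lies on the cycle p0 → p1 → p0.
Traversing that cycle any number of times yields accepted strings of unbounded length, so the language is infinite.

infinite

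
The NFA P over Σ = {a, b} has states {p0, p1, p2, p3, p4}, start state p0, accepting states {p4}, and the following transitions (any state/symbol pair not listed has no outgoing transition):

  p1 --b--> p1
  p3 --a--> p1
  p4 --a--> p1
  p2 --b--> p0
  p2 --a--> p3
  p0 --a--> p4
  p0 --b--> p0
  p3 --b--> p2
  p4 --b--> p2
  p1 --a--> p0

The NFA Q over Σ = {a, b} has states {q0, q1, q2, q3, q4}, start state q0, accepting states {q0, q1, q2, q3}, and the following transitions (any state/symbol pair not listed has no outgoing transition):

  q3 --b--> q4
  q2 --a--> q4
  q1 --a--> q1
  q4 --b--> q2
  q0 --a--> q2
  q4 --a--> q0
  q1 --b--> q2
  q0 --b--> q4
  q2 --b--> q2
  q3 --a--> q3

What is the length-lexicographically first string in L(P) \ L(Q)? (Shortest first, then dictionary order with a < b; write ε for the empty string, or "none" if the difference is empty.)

The string bba is accepted by P but not by Q.
No shorter string lies in the difference, and bba is the lexicographically first length-3 string in L(P) \ L(Q).

bba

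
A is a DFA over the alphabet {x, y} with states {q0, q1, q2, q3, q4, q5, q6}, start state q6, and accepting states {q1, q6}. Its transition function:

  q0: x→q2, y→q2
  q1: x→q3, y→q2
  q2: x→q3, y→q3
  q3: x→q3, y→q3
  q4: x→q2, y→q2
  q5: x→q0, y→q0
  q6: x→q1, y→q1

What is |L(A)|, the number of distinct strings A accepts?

3

The useful subgraph on states {q1, q6} is acyclic, so L(A) is finite; the longest accepting path visits 2 useful states, giving maximum string length 1.
Counting accepting paths from q6 by length: 1 of length 0, 2 of length 1. Total 3.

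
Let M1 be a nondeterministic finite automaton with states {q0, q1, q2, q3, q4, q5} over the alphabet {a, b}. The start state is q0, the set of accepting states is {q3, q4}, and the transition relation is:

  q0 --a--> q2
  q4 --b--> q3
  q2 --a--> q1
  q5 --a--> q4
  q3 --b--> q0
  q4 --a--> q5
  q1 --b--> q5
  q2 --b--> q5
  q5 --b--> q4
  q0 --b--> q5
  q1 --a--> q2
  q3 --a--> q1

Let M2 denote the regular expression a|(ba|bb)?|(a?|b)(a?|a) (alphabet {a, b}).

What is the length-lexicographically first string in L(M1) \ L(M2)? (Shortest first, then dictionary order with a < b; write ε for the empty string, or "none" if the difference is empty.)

The string aba is accepted by M1 but not by M2.
No shorter string lies in the difference, and aba is the lexicographically first length-3 string in L(M1) \ L(M2).

aba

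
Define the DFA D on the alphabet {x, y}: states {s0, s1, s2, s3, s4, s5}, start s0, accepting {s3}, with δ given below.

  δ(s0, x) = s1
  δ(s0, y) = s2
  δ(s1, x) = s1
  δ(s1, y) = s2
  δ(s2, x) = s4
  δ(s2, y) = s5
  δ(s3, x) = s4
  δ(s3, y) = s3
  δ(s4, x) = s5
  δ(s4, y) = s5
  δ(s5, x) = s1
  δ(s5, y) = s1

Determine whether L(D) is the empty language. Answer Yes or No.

Yes

The states reachable from the start state are {s0, s1, s2, s4, s5}.
None of the accepting states {s3} is reachable, so no string is accepted and L(D) = ∅.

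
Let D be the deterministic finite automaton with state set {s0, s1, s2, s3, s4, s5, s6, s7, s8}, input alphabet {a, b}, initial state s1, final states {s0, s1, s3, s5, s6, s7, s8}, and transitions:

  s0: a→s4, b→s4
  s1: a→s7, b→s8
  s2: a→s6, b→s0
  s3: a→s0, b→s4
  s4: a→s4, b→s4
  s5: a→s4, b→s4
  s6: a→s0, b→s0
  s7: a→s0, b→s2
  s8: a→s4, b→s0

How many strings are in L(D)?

The useful subgraph on states {s0, s1, s2, s6, s7, s8} is acyclic, so L(D) is finite; the longest accepting path visits 5 useful states, giving maximum string length 4.
Counting accepting paths from s1 by length: 1 of length 0, 2 of length 1, 2 of length 2, 2 of length 3, 2 of length 4. Total 9.

9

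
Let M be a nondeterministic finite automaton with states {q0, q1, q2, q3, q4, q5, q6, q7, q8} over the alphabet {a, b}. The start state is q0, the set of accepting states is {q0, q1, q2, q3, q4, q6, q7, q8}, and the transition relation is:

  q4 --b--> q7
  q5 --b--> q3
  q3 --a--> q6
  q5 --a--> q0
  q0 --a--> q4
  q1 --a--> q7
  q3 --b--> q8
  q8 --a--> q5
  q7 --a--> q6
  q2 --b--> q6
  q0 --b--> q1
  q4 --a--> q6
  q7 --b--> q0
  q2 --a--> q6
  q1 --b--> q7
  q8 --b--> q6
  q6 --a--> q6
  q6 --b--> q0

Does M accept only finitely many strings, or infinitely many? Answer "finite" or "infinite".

infinite

State q0 is reachable from the start and can reach an accepting state, and it lies on the cycle q0 → q1 → q7 → q0.
Traversing that cycle any number of times yields accepted strings of unbounded length, so the language is infinite.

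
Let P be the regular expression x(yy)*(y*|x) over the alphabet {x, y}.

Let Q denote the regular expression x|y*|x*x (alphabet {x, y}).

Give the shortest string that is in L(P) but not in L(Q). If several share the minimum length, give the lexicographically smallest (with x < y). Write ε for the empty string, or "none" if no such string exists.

xy

The string xy is accepted by P but not by Q.
No shorter string lies in the difference, and xy is the lexicographically first length-2 string in L(P) \ L(Q).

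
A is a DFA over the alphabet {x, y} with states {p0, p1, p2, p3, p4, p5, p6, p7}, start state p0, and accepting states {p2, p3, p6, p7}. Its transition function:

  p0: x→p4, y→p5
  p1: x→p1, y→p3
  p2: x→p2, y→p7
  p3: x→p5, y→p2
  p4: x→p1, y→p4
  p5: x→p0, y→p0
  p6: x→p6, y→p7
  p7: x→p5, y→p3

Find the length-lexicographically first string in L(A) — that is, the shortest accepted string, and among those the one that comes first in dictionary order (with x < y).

xxy

A breadth-first search from p0 reaches an accepting state first via the path p0 → p4 → p1 → p3 on input xxy.
No string of length < 3 is accepted (BFS exhausts all shorter strings without reaching an accepting state), and xxy is the lexicographically least accepting string of length 3.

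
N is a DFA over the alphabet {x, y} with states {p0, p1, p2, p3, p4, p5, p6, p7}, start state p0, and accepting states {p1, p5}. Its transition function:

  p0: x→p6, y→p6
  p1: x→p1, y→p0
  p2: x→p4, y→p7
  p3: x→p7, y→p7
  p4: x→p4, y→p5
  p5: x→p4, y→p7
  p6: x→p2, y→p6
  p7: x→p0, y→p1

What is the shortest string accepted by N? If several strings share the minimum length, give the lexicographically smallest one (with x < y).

A breadth-first search from p0 reaches an accepting state first via the path p0 → p6 → p2 → p4 → p5 on input xxxy.
No string of length < 4 is accepted (BFS exhausts all shorter strings without reaching an accepting state), and xxxy is the lexicographically least accepting string of length 4.

xxxy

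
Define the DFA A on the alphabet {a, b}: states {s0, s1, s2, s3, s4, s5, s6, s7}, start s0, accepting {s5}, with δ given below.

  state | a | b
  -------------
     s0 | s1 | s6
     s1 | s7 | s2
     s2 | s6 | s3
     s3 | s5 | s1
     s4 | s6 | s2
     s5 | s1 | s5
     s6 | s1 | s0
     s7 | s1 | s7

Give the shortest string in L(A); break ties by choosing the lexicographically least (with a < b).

A breadth-first search from s0 reaches an accepting state first via the path s0 → s1 → s2 → s3 → s5 on input abba.
No string of length < 4 is accepted (BFS exhausts all shorter strings without reaching an accepting state), and abba is the lexicographically least accepting string of length 4.

abba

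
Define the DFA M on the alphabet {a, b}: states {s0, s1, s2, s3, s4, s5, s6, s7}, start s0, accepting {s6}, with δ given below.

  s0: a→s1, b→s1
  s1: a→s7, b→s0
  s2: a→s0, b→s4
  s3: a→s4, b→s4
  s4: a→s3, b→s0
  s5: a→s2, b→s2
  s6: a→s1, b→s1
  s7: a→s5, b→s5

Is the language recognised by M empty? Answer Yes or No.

Yes

The states reachable from the start state are {s0, s1, s2, s3, s4, s5, s7}.
None of the accepting states {s6} is reachable, so no string is accepted and L(M) = ∅.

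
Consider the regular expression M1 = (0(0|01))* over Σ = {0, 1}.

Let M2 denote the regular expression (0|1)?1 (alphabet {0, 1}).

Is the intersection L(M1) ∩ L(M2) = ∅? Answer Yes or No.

Yes

Converting the expression M1 to a DFA (subset construction, then merging equivalent states) gives the minimal DFA with states {r0, r1, r2, r3}, start state r0, accepting states {r0, r3} and transitions r0: 0→r1, 1→r2; r1: 0→r3, 1→r2; r2: 0→r2, 1→r2; r3: 0→r1, 1→r0.
Converting the expression M2 to a DFA (subset construction, then merging equivalent states) gives the minimal DFA with states {t0, t1, t2, t3, t4}, start state t0, accepting states {t2, t4} and transitions t0: 0→t1, 1→t2; t1: 0→t3, 1→t4; t2: 0→t3, 1→t4; t3: 0→t3, 1→t3; t4: 0→t3, 1→t3.
Exploring the product automaton M1 × M2 from the start pair (r0, t0), following both machines on each input symbol, reaches 8 state pairs: (r0, t0), (r1, t1), (r2, t2), (r3, t3), (r2, t4), (r2, t3), (r1, t3), (r0, t3).
M1 accepts in {r0, r3} and M2 accepts in {t2, t4}; no reachable pair has both components accepting, so no string drives both machines to acceptance simultaneously and L(M1) ∩ L(M2) = ∅.
So no string is accepted by both, and the intersection is empty.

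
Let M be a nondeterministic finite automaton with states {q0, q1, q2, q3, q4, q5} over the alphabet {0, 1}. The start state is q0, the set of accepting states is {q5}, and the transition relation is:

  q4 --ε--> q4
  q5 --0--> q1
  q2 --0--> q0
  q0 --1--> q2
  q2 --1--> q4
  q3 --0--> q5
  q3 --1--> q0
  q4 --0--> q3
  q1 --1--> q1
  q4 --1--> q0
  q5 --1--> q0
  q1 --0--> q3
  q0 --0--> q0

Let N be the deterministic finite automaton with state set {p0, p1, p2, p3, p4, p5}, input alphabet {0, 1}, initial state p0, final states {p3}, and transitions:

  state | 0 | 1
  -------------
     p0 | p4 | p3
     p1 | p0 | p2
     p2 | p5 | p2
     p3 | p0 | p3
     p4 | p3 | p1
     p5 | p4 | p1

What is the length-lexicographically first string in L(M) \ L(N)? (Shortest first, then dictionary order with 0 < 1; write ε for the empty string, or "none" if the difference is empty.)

The string 1100 is accepted by M but not by N.
No shorter string lies in the difference, and 1100 is the lexicographically first length-4 string in L(M) \ L(N).

1100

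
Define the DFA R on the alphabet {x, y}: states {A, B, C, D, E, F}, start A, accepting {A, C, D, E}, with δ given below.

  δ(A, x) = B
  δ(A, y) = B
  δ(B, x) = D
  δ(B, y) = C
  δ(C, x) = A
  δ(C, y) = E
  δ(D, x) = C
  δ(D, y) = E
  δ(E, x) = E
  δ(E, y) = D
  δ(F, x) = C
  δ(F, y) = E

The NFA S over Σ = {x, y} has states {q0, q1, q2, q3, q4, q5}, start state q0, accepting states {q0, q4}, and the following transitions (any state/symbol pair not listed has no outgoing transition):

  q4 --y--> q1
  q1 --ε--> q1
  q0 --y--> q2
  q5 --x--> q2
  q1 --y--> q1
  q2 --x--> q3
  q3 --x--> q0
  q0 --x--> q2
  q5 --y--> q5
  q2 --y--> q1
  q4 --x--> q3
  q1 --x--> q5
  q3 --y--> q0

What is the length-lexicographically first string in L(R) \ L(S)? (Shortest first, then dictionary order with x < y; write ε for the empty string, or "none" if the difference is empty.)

The string xx is accepted by R but not by S.
No shorter string lies in the difference, and xx is the lexicographically first length-2 string in L(R) \ L(S).

xx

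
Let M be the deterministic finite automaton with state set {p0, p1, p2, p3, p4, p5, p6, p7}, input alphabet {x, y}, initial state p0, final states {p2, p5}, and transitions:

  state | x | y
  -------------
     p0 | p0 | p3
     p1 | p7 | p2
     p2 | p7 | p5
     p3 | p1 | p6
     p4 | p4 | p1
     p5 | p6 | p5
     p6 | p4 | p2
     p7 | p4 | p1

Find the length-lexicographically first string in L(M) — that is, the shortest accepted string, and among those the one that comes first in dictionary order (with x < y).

A breadth-first search from p0 reaches an accepting state first via the path p0 → p3 → p1 → p2 on input yxy.
No string of length < 3 is accepted (BFS exhausts all shorter strings without reaching an accepting state), and yxy is the lexicographically least accepting string of length 3.

yxy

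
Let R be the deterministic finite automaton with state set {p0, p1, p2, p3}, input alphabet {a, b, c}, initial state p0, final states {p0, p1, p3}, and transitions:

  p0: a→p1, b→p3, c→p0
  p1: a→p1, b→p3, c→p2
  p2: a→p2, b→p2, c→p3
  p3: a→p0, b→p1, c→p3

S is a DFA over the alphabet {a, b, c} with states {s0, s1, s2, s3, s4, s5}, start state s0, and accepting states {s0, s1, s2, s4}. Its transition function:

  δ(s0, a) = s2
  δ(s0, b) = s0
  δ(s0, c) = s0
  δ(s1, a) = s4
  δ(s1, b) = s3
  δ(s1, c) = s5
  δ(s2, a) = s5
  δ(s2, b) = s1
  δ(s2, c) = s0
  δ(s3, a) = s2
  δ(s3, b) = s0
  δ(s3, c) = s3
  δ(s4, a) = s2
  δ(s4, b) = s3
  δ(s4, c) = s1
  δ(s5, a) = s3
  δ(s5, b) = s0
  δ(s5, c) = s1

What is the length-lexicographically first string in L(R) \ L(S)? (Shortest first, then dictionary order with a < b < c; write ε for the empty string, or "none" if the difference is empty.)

The string aa is accepted by R but not by S.
No shorter string lies in the difference, and aa is the lexicographically first length-2 string in L(R) \ L(S).

aa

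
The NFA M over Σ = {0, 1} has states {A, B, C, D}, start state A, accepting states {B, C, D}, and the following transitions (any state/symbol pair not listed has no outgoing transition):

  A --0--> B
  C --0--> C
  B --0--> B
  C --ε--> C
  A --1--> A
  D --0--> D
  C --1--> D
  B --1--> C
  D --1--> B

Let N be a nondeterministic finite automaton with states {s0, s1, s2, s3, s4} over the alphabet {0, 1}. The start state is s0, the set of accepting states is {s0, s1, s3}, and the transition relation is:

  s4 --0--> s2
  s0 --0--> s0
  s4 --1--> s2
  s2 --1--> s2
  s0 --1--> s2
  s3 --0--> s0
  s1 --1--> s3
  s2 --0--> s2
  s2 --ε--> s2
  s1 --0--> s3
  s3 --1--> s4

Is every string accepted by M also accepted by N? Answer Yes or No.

The string 01 is in L(M) but not in L(N).
So L(M) ⊄ L(N).

No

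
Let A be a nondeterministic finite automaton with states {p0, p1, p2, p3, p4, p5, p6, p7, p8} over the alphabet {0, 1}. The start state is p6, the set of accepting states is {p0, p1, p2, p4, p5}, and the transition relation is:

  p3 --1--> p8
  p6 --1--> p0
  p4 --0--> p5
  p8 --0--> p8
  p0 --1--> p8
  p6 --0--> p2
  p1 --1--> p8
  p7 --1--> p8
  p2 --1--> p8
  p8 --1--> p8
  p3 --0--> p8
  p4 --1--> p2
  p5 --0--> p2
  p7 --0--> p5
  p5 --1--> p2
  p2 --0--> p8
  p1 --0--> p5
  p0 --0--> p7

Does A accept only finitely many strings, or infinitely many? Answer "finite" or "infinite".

The useful states (reachable from p6 and able to reach an accepting state) are {p0, p2, p5, p6, p7}.
Restricted to these states the transition graph has no cycle, so every accepting path has bounded length and L is finite.

finite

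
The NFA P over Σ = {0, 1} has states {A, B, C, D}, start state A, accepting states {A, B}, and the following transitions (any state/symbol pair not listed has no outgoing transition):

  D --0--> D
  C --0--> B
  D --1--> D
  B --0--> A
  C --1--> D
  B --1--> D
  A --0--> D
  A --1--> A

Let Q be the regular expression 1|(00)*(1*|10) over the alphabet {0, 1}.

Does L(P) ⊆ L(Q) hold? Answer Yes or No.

Yes

Converting the expression Q to a DFA (subset construction, then merging equivalent states) gives the minimal DFA with states {q0, q1, q2, q3, q4, q5}, start state q0, accepting states {q0, q2, q4, q5} and transitions q0: 0→q1, 1→q2; q1: 0→q0, 1→q3; q2: 0→q4, 1→q5; q3: 0→q3, 1→q3; q4: 0→q3, 1→q3; q5: 0→q3, 1→q5.
Exploring the product automaton P × Q from the start pair (A, q0), following both machines on each input symbol, reaches 9 state pairs: (A, q0), (D, q1), (A, q2), (D, q0), (D, q3), (D, q4), (A, q5), (D, q2), (D, q5).
P accepts in {A, B} and Q accepts in {q0, q2, q4, q5}. The reachable pairs whose P-component is accepting are (A, q0), (A, q2), (A, q5); in each of them the Q-component is accepting too, so the product for L(P) \ L(Q) (P-component accepting, Q-component rejecting) has no reachable accepting pair and the difference is empty.
Hence every string in L(P) is also in L(Q).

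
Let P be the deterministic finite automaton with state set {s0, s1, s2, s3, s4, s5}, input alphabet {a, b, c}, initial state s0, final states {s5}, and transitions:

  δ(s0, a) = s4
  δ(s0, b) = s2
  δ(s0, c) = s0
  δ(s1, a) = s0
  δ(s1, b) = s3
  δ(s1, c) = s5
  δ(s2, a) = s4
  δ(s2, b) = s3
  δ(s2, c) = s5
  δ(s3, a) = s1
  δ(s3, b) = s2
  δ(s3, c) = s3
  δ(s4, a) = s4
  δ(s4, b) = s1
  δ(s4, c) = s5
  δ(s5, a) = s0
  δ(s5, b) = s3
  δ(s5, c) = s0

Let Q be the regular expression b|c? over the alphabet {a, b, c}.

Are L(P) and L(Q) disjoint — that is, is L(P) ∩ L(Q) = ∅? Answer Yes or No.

Yes

Converting the expression Q to a DFA (subset construction, then merging equivalent states) gives the minimal DFA with states {q0, q1, q2}, start state q0, accepting states {q0, q2} and transitions q0: a→q1, b→q2, c→q2; q1: a→q1, b→q1, c→q1; q2: a→q1, b→q1, c→q1.
Exploring the product automaton P × Q from the start pair (s0, q0), following both machines on each input symbol, reaches 9 state pairs: (s0, q0), (s4, q1), (s2, q2), (s0, q2), (s1, q1), (s5, q1), (s3, q1), (s2, q1), (s0, q1).
P accepts in {s5} and Q accepts in {q0, q2}; no reachable pair has both components accepting, so no string drives both machines to acceptance simultaneously and L(P) ∩ L(Q) = ∅.
So no string is accepted by both, and the intersection is empty.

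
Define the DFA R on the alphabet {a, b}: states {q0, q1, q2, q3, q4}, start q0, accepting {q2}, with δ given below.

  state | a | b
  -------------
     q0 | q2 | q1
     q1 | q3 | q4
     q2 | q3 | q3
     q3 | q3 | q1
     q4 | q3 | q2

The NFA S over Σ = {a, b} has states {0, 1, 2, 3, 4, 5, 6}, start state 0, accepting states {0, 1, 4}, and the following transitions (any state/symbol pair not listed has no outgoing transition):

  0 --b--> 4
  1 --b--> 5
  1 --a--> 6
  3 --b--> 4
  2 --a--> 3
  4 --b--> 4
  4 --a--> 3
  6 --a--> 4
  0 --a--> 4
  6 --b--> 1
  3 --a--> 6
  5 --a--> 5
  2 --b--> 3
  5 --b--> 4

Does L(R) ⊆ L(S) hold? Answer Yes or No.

Yes

Exploring the product automaton R × S from the start pair (q0, 0), following both machines on each input symbol, reaches 10 state pairs: (q0, 0), (q2, 4), (q1, 4), (q3, 3), (q3, 4), (q4, 4), (q3, 6), (q1, 1), (q4, 5), (q3, 5).
R accepts in {q2} and S accepts in {0, 1, 4}. The reachable pairs whose R-component is accepting are (q2, 4); in each of them the S-component is accepting too, so the product for L(R) \ L(S) (R-component accepting, S-component rejecting) has no reachable accepting pair and the difference is empty.
Hence every string in L(R) is also in L(S).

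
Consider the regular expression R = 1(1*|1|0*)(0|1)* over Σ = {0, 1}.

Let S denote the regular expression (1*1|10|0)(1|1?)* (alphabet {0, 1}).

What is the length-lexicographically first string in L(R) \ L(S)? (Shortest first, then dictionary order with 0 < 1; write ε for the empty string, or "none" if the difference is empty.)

100

The string 100 is accepted by R but not by S.
No shorter string lies in the difference, and 100 is the lexicographically first length-3 string in L(R) \ L(S).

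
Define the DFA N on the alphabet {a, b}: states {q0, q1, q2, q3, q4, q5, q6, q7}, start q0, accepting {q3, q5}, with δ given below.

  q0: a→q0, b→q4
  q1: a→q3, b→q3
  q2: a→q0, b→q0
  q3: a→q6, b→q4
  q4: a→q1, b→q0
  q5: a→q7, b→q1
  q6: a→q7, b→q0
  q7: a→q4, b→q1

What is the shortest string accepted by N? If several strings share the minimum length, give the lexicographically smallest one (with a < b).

baa

A breadth-first search from q0 reaches an accepting state first via the path q0 → q4 → q1 → q3 on input baa.
No string of length < 3 is accepted (BFS exhausts all shorter strings without reaching an accepting state), and baa is the lexicographically least accepting string of length 3.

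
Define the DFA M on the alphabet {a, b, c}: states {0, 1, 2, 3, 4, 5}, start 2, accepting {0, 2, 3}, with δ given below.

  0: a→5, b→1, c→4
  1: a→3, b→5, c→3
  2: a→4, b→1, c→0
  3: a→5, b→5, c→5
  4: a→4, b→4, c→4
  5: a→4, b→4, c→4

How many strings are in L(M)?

The useful subgraph on states {0, 1, 2, 3} is acyclic, so L(M) is finite; the longest accepting path visits 4 useful states, giving maximum string length 3.
Counting accepting paths from 2 by length: 1 of length 0, 1 of length 1, 2 of length 2, 2 of length 3. Total 6.

6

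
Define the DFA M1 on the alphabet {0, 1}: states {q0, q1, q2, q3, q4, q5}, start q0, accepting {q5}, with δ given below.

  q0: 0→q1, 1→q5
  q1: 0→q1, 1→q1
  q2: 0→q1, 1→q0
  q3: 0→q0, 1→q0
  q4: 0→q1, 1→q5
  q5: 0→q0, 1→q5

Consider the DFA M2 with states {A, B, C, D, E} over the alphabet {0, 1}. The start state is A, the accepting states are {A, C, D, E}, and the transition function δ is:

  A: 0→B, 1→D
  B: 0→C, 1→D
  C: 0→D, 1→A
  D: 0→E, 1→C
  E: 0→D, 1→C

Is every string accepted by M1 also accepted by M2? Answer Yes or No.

Exploring the product automaton M1 × M2 from the start pair (q0, A), following both machines on each input symbol, reaches 12 state pairs: (q0, A), (q1, B), (q5, D), (q1, C), (q1, D), (q0, E), (q5, C), (q1, A), (q1, E), (q0, D), (q5, A), (q0, B).
M1 accepts in {q5} and M2 accepts in {A, C, D, E}. The reachable pairs whose M1-component is accepting are (q5, D), (q5, C), (q5, A); in each of them the M2-component is accepting too, so the product for L(M1) \ L(M2) (M1-component accepting, M2-component rejecting) has no reachable accepting pair and the difference is empty.
Hence every string in L(M1) is also in L(M2).

Yes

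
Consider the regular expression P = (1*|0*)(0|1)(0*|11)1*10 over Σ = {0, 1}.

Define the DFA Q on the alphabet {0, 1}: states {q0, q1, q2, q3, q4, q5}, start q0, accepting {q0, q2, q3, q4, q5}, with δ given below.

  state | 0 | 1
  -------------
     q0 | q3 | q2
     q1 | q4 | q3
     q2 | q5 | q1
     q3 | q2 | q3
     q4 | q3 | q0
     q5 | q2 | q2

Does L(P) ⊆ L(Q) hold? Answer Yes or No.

Converting the expression P to a DFA (subset construction, then merging equivalent states) gives the minimal DFA with states {p0, p1, p2, p3, p4, p5, p6, p7, p8, p9}, start state p0, accepting states {p6, p8} and transitions p0: 0→p1, 1→p2; p1: 0→p1, 1→p3; p2: 0→p4, 1→p5; p3: 0→p6, 1→p7; p4: 0→p4, 1→p7; p5: 0→p6, 1→p5; p6: 0→p4, 1→p7; p7: 0→p8, 1→p7; p8: 0→p9, 1→p9; p9: 0→p9, 1→p9.
Exploring the product automaton P × Q from the start pair (p0, q0), following both machines on each input symbol, reaches 30 state pairs: (p0, q0), (p1, q3), (p2, q2), (p1, q2), (p3, q3), (p4, q5), (p5, q1), (p1, q5), (p3, q1), (p6, q2), (p7, q3), (p4, q2), (p7, q2), (p6, q4), (p5, q3), (p3, q2), (p7, q1), (p8, q2), (p8, q5), (p4, q3), (p7, q0), (p6, q5), (p8, q4), (p9, q5), (p9, q1), (p9, q2), (p8, q3), (p9, q3), (p9, q0), (p9, q4).
P accepts in {p6, p8} and Q accepts in {q0, q2, q3, q4, q5}. The reachable pairs whose P-component is accepting are (p6, q2), (p6, q4), (p8, q2), (p8, q5), (p6, q5), (p8, q4), (p8, q3); in each of them the Q-component is accepting too, so the product for L(P) \ L(Q) (P-component accepting, Q-component rejecting) has no reachable accepting pair and the difference is empty.
Hence every string in L(P) is also in L(Q).

Yes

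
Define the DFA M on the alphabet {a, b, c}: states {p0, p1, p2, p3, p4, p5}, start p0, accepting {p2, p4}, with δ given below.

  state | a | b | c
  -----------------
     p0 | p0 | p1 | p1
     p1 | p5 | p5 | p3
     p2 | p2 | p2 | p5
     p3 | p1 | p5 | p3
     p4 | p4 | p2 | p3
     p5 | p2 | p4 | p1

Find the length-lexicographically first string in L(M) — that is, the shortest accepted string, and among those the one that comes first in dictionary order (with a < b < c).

A breadth-first search from p0 reaches an accepting state first via the path p0 → p1 → p5 → p2 on input baa.
No string of length < 3 is accepted (BFS exhausts all shorter strings without reaching an accepting state), and baa is the lexicographically least accepting string of length 3.

baa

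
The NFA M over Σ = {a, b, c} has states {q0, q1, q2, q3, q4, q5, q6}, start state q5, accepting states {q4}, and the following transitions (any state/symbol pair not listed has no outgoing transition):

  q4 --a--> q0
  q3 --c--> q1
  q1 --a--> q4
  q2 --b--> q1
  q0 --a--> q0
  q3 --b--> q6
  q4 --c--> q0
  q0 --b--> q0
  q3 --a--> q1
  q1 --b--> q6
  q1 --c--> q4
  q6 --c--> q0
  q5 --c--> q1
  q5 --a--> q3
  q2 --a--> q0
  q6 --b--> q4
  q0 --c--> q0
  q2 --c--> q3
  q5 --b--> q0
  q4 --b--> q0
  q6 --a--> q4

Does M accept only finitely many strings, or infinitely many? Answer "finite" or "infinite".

finite

The useful states (reachable from q5 and able to reach an accepting state) are {q1, q3, q4, q5, q6}.
Restricted to these states the transition graph has no cycle, so every accepting path has bounded length and L is finite.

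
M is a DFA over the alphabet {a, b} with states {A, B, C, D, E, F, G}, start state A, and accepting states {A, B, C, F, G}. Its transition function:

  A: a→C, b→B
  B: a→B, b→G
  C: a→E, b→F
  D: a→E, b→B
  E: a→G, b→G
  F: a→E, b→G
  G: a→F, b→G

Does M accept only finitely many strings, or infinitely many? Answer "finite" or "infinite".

State B is reachable from the start and can reach an accepting state, and it lies on the cycle B → B.
Traversing that cycle any number of times yields accepted strings of unbounded length, so the language is infinite.

infinite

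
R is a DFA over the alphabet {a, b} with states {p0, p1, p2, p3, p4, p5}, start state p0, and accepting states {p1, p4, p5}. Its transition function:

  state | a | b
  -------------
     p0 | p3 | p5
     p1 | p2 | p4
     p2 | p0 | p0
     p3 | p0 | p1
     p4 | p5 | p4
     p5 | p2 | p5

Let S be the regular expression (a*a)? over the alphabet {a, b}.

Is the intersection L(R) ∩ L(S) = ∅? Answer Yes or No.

Converting the expression S to a DFA (subset construction, then merging equivalent states) gives the minimal DFA with states {s0, s1}, start state s0, accepting states {s0} and transitions s0: a→s0, b→s1; s1: a→s1, b→s1.
Exploring the product automaton R × S from the start pair (p0, s0), following both machines on each input symbol, reaches 8 state pairs: (p0, s0), (p3, s0), (p5, s1), (p1, s1), (p2, s1), (p4, s1), (p0, s1), (p3, s1).
R accepts in {p1, p4, p5} and S accepts in {s0}; no reachable pair has both components accepting, so no string drives both machines to acceptance simultaneously and L(R) ∩ L(S) = ∅.
So no string is accepted by both, and the intersection is empty.

Yes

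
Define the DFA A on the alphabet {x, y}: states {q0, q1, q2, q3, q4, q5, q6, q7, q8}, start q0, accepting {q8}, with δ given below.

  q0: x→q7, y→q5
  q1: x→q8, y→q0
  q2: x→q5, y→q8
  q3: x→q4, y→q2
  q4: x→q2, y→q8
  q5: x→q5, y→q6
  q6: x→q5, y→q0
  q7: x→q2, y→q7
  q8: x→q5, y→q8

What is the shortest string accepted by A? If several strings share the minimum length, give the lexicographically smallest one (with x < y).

A breadth-first search from q0 reaches an accepting state first via the path q0 → q7 → q2 → q8 on input xxy.
No string of length < 3 is accepted (BFS exhausts all shorter strings without reaching an accepting state), and xxy is the lexicographically least accepting string of length 3.

xxy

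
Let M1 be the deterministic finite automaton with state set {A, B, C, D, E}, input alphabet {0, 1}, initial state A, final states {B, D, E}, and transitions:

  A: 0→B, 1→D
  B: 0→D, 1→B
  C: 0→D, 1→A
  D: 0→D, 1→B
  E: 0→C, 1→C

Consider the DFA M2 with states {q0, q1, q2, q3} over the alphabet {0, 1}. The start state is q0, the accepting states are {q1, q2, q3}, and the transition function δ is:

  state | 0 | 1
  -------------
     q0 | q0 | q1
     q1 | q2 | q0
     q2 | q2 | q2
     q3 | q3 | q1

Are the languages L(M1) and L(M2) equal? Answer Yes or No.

No

The string 0 is accepted by M1 but rejected by M2.
So L(M1) ≠ L(M2).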